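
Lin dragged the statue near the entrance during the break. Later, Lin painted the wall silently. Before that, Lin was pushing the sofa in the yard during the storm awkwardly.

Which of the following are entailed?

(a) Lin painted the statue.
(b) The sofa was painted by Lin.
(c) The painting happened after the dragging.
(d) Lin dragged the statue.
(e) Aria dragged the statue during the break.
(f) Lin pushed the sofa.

(a) Not entailed — Lin painted the wall, not the statue; the statue belongs to the dragging event.
(b) Not entailed — Lin painted the wall, not the sofa; the sofa belongs to the pushing event.
(c) Entailed — the narrative places the dragging before the painting.
(d) Entailed — dropping 'during the break', 'near the entrance' leaves a sub-description the original still satisfies.
(e) Not entailed — the passage has Lin dragging the statue, not Aria.
(f) Entailed — 'push' is an activity; 'was pushing' entails that some pushing happened, so 'pushed' holds.

(c), (d), (f)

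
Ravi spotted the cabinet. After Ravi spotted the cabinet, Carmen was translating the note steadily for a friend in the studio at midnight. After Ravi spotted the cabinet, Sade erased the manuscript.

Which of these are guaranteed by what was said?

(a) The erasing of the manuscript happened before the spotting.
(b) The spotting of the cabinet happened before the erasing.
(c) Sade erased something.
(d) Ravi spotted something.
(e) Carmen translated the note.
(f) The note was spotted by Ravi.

(b), (c), (d)

(a) Not entailed — the narrative places the spotting before the erasing, not after.
(b) Entailed — the narrative places the spotting before the erasing.
(c) Entailed — this follows by dropping conjuncts from the erasing event's description.
(d) Entailed — this follows by dropping conjuncts from the spotting event's description.
(e) Not entailed — 'was translating' is progressive on an accomplishment; it does not entail the completed 'translated'.
(f) Not entailed — Ravi spotted the cabinet, not the note; the note belongs to the translating event.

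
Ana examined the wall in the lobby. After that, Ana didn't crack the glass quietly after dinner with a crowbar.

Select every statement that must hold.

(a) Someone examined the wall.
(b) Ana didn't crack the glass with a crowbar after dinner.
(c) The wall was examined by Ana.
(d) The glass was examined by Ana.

(a), (c)

(a) Entailed — this follows by dropping conjuncts from the examining event's description.
(b) Not entailed — dropping 'quietly' under negation is not valid — the original leaves open that Ana cracked the glass some other way.
(c) Entailed — this follows by dropping conjuncts from the examining event's description.
(d) Not entailed — Ana examined the wall, not the glass; the glass belongs to the cracking event.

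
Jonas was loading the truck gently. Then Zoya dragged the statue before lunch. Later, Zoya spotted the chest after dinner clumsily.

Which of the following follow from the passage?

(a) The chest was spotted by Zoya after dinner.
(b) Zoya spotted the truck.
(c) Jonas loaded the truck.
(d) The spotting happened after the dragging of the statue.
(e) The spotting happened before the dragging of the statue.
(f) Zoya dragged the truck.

(a), (d)

(a) Entailed — the original entails any weakening of itself; this just drops 'clumsily'.
(b) Not entailed — Zoya spotted the chest, not the truck; the truck belongs to the loading event.
(c) Not entailed — 'was loading' is progressive on an accomplishment; it does not entail the completed 'loaded'.
(d) Entailed — the narrative places the dragging before the spotting.
(e) Not entailed — the narrative places the dragging before the spotting, not after.
(f) Not entailed — Zoya dragged the statue, not the truck; the truck belongs to the loading event.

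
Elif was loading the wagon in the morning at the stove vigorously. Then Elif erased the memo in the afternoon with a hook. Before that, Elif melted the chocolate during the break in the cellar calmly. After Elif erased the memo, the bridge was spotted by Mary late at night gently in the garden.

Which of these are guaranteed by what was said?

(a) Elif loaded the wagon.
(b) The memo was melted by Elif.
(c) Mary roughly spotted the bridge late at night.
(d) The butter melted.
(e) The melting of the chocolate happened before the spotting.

(a) Not entailed — 'was loading' is progressive on an accomplishment; it does not entail the completed 'loaded'.
(b) Not entailed — Elif melted the chocolate, not the memo; the memo belongs to the erasing event.
(c) Not entailed — 'roughly' adds a manner not in (and inconsistent with) the original.
(d) Not entailed — the chocolate is what melted, not the butter.
(e) Entailed — the narrative places the melting before the spotting.

(e)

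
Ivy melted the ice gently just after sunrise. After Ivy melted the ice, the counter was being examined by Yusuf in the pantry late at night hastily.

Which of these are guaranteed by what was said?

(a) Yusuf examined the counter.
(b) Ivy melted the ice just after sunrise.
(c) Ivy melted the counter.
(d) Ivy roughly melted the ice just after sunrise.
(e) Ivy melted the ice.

(a) Entailed — 'examine' is an activity; 'was examining' entails that some examining happened, so 'examined' holds.
(b) Entailed — dropping 'gently' leaves a sub-description the original still satisfies.
(c) Not entailed — Ivy melted the ice, not the counter; the counter belongs to the examining event.
(d) Not entailed — 'roughly' adds a manner not in (and inconsistent with) the original.
(e) Entailed — every conjunct here is already in the original melting event.

(a), (b), (e)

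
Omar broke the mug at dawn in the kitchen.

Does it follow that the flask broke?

Nothing is said about any flask; only the mug is affected.

no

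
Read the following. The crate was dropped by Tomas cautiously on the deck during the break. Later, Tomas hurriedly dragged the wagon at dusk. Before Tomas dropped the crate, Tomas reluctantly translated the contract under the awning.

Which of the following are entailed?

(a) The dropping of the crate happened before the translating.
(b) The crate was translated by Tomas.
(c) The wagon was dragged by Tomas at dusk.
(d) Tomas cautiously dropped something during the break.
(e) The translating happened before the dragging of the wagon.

(a) Not entailed — the narrative places the translating before the dropping, not after.
(b) Not entailed — Tomas translated the contract, not the crate; the crate belongs to the dropping event.
(c) Entailed — every conjunct here is already in the original dragging event.
(d) Entailed — dropping 'on the deck' and generalizing the patient leaves a sub-description the original still satisfies.
(e) Entailed — the narrative places the translating before the dragging.

(c), (d), (e)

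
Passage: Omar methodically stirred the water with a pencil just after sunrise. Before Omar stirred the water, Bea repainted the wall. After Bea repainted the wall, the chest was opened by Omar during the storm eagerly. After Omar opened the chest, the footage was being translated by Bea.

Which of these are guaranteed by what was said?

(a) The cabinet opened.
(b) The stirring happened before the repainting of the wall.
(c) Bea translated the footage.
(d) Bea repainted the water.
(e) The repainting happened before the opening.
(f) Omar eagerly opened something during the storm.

(a) Not entailed — the chest is what opened, not the cabinet.
(b) Not entailed — the narrative places the repainting before the stirring, not after.
(c) Not entailed — 'was translating' is progressive on an accomplishment; it does not entail the completed 'translated'.
(d) Not entailed — Bea repainted the wall, not the water; the water belongs to the stirring event.
(e) Entailed — the narrative places the repainting before the opening.
(f) Entailed — every conjunct here is already in the original opening event.

(e), (f)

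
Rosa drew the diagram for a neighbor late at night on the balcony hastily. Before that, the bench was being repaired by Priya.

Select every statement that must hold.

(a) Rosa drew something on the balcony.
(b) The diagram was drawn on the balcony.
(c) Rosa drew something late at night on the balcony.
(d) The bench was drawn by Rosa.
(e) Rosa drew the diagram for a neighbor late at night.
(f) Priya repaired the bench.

(a) Entailed — the original entails any weakening of itself; this just drops 'late at night', 'for a neighbor', 'hastily' and generalizes the patient.
(b) Entailed — dropping 'late at night', 'for a neighbor', 'hastily' and generalizing the agent leaves a sub-description the original still satisfies.
(c) Entailed — this follows by dropping conjuncts from the drawing event's description.
(d) Not entailed — Rosa drew the diagram, not the bench; the bench belongs to the repairing event.
(e) Entailed — this follows by dropping conjuncts from the drawing event's description.
(f) Not entailed — 'was repairing' is progressive on an accomplishment; it does not entail the completed 'repaired'.

(a), (b), (c), (e)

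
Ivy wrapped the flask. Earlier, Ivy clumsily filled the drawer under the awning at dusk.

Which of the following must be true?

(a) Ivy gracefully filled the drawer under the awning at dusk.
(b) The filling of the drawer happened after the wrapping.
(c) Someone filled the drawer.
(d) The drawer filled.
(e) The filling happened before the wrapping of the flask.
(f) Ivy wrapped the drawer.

(c), (d), (e)

(a) Not entailed — 'gracefully' adds a manner not in (and inconsistent with) the original.
(b) Not entailed — the narrative places the filling before the wrapping, not after.
(c) Entailed — every conjunct here is already in the original filling event.
(d) Entailed — 'Ivy filled the drawer' is causative; it entails the inchoative 'the drawer filled'.
(e) Entailed — the narrative places the filling before the wrapping.
(f) Not entailed — Ivy wrapped the flask, not the drawer; the drawer belongs to the filling event.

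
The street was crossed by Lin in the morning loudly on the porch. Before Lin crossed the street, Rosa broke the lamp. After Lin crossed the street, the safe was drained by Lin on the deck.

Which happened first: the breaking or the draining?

the breaking

The connectives place the breaking before the draining.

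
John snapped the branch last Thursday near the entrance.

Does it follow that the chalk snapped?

Nothing is said about any chalk; only the branch is affected.

no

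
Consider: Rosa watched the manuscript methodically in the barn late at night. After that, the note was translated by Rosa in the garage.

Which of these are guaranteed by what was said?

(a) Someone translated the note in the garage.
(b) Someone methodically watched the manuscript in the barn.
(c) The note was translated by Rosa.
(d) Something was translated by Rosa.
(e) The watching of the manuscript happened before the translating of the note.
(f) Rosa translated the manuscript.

(a) Entailed — this follows by dropping conjuncts from the translating event's description.
(b) Entailed — dropping 'late at night' and generalizing the agent leaves a sub-description the original still satisfies.
(c) Entailed — dropping 'in the garage' leaves a sub-description the original still satisfies.
(d) Entailed — this follows by dropping conjuncts from the translating event's description.
(e) Entailed — the narrative places the watching before the translating.
(f) Not entailed — Rosa translated the note, not the manuscript; the manuscript belongs to the watching event.

(a), (b), (c), (d), (e)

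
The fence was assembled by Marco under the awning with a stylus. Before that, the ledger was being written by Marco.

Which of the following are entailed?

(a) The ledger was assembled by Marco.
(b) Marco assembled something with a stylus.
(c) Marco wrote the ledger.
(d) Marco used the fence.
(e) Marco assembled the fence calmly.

(a) Not entailed — Marco assembled the fence, not the ledger; the ledger belongs to the writing event.
(b) Entailed — dropping 'under the awning' and generalizing the patient leaves a sub-description the original still satisfies.
(c) Not entailed — 'was writing' is progressive on an accomplishment; it does not entail the completed 'wrote'.
(d) Not entailed — the fence is the patient, not an instrument — Marco used a stylus.
(e) Not entailed — 'calmly' adds information not in the original event.

(b)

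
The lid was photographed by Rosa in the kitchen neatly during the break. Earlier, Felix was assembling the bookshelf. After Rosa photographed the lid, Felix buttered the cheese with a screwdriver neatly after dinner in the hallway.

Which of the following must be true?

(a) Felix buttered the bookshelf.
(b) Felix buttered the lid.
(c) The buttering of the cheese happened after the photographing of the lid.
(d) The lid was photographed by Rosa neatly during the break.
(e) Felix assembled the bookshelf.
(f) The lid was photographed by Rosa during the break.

(a) Not entailed — Felix buttered the cheese, not the bookshelf; the bookshelf belongs to the assembling event.
(b) Not entailed — Felix buttered the cheese, not the lid; the lid belongs to the photographing event.
(c) Entailed — the narrative places the photographing before the buttering.
(d) Entailed — every conjunct here is already in the original photographing event.
(e) Not entailed — 'was assembling' is progressive on an accomplishment; it does not entail the completed 'assembled'.
(f) Entailed — every conjunct here is already in the original photographing event.

(c), (d), (f)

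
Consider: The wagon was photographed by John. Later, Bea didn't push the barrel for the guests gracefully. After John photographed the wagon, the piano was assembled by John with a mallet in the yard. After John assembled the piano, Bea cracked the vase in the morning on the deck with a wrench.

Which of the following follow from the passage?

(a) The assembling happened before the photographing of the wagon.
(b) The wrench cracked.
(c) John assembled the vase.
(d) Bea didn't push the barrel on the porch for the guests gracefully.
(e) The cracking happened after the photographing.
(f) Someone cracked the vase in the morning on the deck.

(a) Not entailed — the narrative places the photographing before the assembling, not after.
(b) Not entailed — the vase is what cracked, not the wrench.
(c) Not entailed — John assembled the piano, not the vase; the vase belongs to the cracking event.
(d) Entailed — under negation, adding a further restriction is entailed: if no such pushing event occurred, none occurred on the porch either.
(e) Entailed — the narrative places the photographing before the cracking.
(f) Entailed — every conjunct here is already in the original cracking event.

(d), (e), (f)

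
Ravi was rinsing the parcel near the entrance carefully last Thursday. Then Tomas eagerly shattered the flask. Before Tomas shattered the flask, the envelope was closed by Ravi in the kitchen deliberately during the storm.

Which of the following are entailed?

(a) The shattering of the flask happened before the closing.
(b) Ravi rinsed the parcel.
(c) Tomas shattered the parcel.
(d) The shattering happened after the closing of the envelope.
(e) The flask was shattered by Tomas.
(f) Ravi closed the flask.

(a) Not entailed — the narrative places the closing before the shattering, not after.
(b) Entailed — 'rinse' is an activity; 'was rinsing' entails that some rinsing happened, so 'rinsed' holds.
(c) Not entailed — Tomas shattered the flask, not the parcel; the parcel belongs to the rinsing event.
(d) Entailed — the narrative places the closing before the shattering.
(e) Entailed — the original entails any weakening of itself; this just drops 'eagerly'.
(f) Not entailed — Ravi closed the envelope, not the flask; the flask belongs to the shattering event.

(b), (d), (e)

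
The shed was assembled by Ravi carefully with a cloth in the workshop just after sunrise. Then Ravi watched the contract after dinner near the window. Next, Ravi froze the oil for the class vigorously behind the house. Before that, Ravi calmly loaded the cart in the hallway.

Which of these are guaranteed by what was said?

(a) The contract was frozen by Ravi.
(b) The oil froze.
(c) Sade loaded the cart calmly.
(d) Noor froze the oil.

(b)

(a) Not entailed — Ravi froze the oil, not the contract; the contract belongs to the watching event.
(b) Entailed — 'Ravi froze the oil' is causative; it entails the inchoative 'the oil froze'.
(c) Not entailed — the passage has Ravi loading the cart, not Sade.
(d) Not entailed — the passage has Ravi freezing the oil, not Noor.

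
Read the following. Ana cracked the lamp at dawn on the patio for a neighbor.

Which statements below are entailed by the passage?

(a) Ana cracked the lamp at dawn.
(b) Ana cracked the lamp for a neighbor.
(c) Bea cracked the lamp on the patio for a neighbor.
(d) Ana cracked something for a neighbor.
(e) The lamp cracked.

(a), (b), (d), (e)

(a) Entailed — dropping 'on the patio', 'for a neighbor' leaves a sub-description the original still satisfies.
(b) Entailed — the original entails any weakening of itself; this just drops 'at dawn', 'on the patio'.
(c) Not entailed — the passage has Ana cracking the lamp, not Bea.
(d) Entailed — dropping 'at dawn', 'on the patio' and generalizing the patient leaves a sub-description the original still satisfies.
(e) Entailed — 'Ana cracked the lamp' is causative; it entails the inchoative 'the lamp cracked'.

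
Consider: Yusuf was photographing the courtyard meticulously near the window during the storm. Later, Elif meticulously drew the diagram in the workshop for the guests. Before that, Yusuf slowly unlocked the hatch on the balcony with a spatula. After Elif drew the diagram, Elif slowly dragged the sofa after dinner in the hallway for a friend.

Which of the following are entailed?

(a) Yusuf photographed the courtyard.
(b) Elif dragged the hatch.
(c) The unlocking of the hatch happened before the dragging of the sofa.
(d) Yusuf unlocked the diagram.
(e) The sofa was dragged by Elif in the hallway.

(a) Not entailed — 'was photographing' is progressive on an accomplishment; it does not entail the completed 'photographed'.
(b) Not entailed — Elif dragged the sofa, not the hatch; the hatch belongs to the unlocking event.
(c) Entailed — the narrative places the unlocking before the dragging.
(d) Not entailed — Yusuf unlocked the hatch, not the diagram; the diagram belongs to the drawing event.
(e) Entailed — this follows by dropping conjuncts from the dragging event's description.

(c), (e)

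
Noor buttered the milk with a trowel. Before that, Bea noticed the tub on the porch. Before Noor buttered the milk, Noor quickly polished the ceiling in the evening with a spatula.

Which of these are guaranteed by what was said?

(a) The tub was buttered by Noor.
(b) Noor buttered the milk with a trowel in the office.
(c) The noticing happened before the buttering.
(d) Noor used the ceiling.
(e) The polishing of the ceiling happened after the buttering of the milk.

(a) Not entailed — Noor buttered the milk, not the tub; the tub belongs to the noticing event.
(b) Not entailed — 'in the office' adds information not in the original event.
(c) Entailed — the narrative places the noticing before the buttering.
(d) Not entailed — the ceiling is the patient, not an instrument — Noor used a spatula.
(e) Not entailed — the narrative places the polishing before the buttering, not after.

(c)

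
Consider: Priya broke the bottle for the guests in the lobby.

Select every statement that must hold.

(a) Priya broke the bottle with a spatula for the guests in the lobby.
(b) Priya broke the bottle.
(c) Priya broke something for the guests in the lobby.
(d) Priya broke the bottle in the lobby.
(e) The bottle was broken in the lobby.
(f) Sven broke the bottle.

(b), (c), (d), (e)

(a) Not entailed — 'with a spatula' adds information not in the original event.
(b) Entailed — this follows by dropping conjuncts from the breaking event's description.
(c) Entailed — every conjunct here is already in the original breaking event.
(d) Entailed — the original entails any weakening of itself; this just drops 'for the guests'.
(e) Entailed — the original entails any weakening of itself; this just drops 'for the guests' and generalizes the agent.
(f) Not entailed — the passage has Priya breaking the bottle, not Sven.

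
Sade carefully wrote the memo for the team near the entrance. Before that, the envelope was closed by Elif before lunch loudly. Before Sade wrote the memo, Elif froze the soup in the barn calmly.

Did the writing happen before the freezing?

no

The narrative orders the freezing before the writing.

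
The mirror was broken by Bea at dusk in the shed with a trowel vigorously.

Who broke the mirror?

Bea

'Bea' marks the agent of the breaking event.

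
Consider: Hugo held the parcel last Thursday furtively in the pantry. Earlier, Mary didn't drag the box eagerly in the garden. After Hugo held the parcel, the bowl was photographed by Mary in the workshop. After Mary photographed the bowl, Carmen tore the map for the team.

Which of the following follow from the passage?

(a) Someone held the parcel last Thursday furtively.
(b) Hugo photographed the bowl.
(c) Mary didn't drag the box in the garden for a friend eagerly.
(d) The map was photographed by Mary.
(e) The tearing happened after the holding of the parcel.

(a) Entailed — dropping 'in the pantry' and generalizing the agent leaves a sub-description the original still satisfies.
(b) Not entailed — the passage has Mary photographing the bowl, not Hugo.
(c) Entailed — under negation, adding a further restriction is entailed: if no such dragging event occurred, none occurred for a friend either.
(d) Not entailed — Mary photographed the bowl, not the map; the map belongs to the tearing event.
(e) Entailed — the narrative places the holding before the tearing.

(a), (c), (e)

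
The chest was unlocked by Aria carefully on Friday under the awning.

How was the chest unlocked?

carefully

'carefully' marks the manner of the unlocking event.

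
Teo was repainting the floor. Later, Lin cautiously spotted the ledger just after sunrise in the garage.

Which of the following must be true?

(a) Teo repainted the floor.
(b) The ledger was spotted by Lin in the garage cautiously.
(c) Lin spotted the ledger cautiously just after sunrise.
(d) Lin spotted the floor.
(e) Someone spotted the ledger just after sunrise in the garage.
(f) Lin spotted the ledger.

(a) Not entailed — 'was repainting' is progressive on an accomplishment; it does not entail the completed 'repainted'.
(b) Entailed — every conjunct here is already in the original spotting event.
(c) Entailed — the original entails any weakening of itself; this just drops 'in the garage'.
(d) Not entailed — Lin spotted the ledger, not the floor; the floor belongs to the repainting event.
(e) Entailed — every conjunct here is already in the original spotting event.
(f) Entailed — the original entails any weakening of itself; this just drops 'in the garage', 'cautiously', 'just after sunrise'.

(b), (c), (e), (f)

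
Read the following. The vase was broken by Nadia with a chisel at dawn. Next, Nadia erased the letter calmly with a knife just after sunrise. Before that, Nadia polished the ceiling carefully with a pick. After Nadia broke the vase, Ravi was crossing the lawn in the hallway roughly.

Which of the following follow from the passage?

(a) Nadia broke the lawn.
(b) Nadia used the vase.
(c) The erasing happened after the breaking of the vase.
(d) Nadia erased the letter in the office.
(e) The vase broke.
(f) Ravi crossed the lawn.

(a) Not entailed — Nadia broke the vase, not the lawn; the lawn belongs to the crossing event.
(b) Not entailed — the vase is the patient, not an instrument — Nadia used a chisel.
(c) Entailed — the narrative places the breaking before the erasing.
(d) Not entailed — 'in the office' adds information not in the original event.
(e) Entailed — 'Nadia broke the vase' is causative; it entails the inchoative 'the vase broke'.
(f) Not entailed — 'was crossing' is progressive on an accomplishment; it does not entail the completed 'crossed'.

(c), (e)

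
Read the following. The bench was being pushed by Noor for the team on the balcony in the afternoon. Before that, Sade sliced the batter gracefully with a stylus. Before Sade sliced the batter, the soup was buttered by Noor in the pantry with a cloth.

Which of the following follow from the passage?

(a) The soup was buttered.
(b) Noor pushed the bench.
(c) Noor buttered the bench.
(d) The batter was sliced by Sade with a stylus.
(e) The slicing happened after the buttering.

(a), (b), (d), (e)

(a) Entailed — every conjunct here is already in the original buttering event.
(b) Entailed — 'push' is an activity; 'was pushing' entails that some pushing happened, so 'pushed' holds.
(c) Not entailed — Noor buttered the soup, not the bench; the bench belongs to the pushing event.
(d) Entailed — this follows by dropping conjuncts from the slicing event's description.
(e) Entailed — the narrative places the buttering before the slicing.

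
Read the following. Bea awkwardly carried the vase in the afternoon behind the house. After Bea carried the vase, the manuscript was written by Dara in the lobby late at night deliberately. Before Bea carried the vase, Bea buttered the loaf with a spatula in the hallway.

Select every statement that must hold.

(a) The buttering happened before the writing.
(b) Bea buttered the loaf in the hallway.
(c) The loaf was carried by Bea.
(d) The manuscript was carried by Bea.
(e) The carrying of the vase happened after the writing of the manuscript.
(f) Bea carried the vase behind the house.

(a) Entailed — the narrative places the buttering before the writing.
(b) Entailed — dropping 'with a spatula' leaves a sub-description the original still satisfies.
(c) Not entailed — Bea carried the vase, not the loaf; the loaf belongs to the buttering event.
(d) Not entailed — Bea carried the vase, not the manuscript; the manuscript belongs to the writing event.
(e) Not entailed — the narrative places the carrying before the writing, not after.
(f) Entailed — every conjunct here is already in the original carrying event.

(a), (b), (f)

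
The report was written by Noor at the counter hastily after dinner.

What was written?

'the report' marks the patient of the writing event.

the report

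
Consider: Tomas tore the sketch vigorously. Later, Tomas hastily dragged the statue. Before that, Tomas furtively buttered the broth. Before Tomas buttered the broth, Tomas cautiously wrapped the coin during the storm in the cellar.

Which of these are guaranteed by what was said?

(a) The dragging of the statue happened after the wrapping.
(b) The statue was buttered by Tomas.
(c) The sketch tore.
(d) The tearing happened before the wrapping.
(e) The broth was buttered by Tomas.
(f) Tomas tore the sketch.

(a) Entailed — the narrative places the wrapping before the dragging.
(b) Not entailed — Tomas buttered the broth, not the statue; the statue belongs to the dragging event.
(c) Entailed — 'Tomas tore the sketch' is causative; it entails the inchoative 'the sketch tore'.
(d) Not entailed — the narrative doesn't order the tearing relative to the wrapping.
(e) Entailed — every conjunct here is already in the original buttering event.
(f) Entailed — dropping 'vigorously' leaves a sub-description the original still satisfies.

(a), (c), (e), (f)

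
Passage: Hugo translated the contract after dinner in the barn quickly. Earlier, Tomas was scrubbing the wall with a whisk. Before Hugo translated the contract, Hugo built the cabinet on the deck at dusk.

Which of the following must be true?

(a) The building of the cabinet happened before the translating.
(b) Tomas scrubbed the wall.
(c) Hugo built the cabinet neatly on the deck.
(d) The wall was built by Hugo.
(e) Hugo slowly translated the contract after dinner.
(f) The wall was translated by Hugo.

(a) Entailed — the narrative places the building before the translating.
(b) Entailed — 'scrub' is an activity; 'was scrubbing' entails that some scrubbing happened, so 'scrubbed' holds.
(c) Not entailed — 'neatly' adds information not in the original event.
(d) Not entailed — Hugo built the cabinet, not the wall; the wall belongs to the scrubbing event.
(e) Not entailed — 'slowly' adds a manner not in (and inconsistent with) the original.
(f) Not entailed — Hugo translated the contract, not the wall; the wall belongs to the scrubbing event.

(a), (b)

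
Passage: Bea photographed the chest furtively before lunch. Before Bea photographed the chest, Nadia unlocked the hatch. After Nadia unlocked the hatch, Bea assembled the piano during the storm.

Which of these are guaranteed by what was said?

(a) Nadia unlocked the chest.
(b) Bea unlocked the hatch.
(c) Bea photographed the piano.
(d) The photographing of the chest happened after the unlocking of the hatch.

(a) Not entailed — Nadia unlocked the hatch, not the chest; the chest belongs to the photographing event.
(b) Not entailed — the passage has Nadia unlocking the hatch, not Bea.
(c) Not entailed — Bea photographed the chest, not the piano; the piano belongs to the assembling event.
(d) Entailed — the narrative places the unlocking before the photographing.

(d)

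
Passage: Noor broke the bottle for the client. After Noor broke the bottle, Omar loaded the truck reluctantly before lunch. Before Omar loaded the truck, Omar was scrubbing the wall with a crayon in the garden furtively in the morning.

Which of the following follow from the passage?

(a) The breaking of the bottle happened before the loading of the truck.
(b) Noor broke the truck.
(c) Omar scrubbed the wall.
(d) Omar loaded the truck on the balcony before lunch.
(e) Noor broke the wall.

(a) Entailed — the narrative places the breaking before the loading.
(b) Not entailed — Noor broke the bottle, not the truck; the truck belongs to the loading event.
(c) Entailed — 'scrub' is an activity; 'was scrubbing' entails that some scrubbing happened, so 'scrubbed' holds.
(d) Not entailed — 'on the balcony' adds information not in the original event.
(e) Not entailed — Noor broke the bottle, not the wall; the wall belongs to the scrubbing event.

(a), (c)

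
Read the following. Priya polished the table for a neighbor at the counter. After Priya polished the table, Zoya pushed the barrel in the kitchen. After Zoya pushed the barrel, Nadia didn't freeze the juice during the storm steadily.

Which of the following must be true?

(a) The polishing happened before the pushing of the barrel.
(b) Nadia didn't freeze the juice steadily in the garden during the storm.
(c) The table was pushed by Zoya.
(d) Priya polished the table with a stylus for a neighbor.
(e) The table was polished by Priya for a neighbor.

(a) Entailed — the narrative places the polishing before the pushing.
(b) Entailed — under negation, adding a further restriction is entailed: if no such freezing event occurred, none occurred in the garden either.
(c) Not entailed — Zoya pushed the barrel, not the table; the table belongs to the polishing event.
(d) Not entailed — 'with a stylus' adds information not in the original event.
(e) Entailed — the original entails any weakening of itself; this just drops 'at the counter'.

(a), (b), (e)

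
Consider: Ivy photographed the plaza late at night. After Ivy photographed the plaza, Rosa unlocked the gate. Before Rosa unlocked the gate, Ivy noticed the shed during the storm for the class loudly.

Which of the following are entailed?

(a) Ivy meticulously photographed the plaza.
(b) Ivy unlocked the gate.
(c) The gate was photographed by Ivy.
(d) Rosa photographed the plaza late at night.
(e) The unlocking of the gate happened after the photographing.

(e)

(a) Not entailed — 'meticulously' adds information not in the original event.
(b) Not entailed — the passage has Rosa unlocking the gate, not Ivy.
(c) Not entailed — Ivy photographed the plaza, not the gate; the gate belongs to the unlocking event.
(d) Not entailed — the passage has Ivy photographing the plaza, not Rosa.
(e) Entailed — the narrative places the photographing before the unlocking.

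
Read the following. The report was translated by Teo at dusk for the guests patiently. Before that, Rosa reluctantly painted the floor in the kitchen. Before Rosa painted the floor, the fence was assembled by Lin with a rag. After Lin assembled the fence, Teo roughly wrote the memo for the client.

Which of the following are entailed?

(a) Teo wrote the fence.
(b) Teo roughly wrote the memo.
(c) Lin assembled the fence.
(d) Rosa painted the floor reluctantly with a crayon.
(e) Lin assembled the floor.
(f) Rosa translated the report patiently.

(a) Not entailed — Teo wrote the memo, not the fence; the fence belongs to the assembling event.
(b) Entailed — dropping 'for the client' leaves a sub-description the original still satisfies.
(c) Entailed — every conjunct here is already in the original assembling event.
(d) Not entailed — 'with a crayon' adds information not in the original event.
(e) Not entailed — Lin assembled the fence, not the floor; the floor belongs to the painting event.
(f) Not entailed — the passage has Teo translating the report, not Rosa.

(b), (c)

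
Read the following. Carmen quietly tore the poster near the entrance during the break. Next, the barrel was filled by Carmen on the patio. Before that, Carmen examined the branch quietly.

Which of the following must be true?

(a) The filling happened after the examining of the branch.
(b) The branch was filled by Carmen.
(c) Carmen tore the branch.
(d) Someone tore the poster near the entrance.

(a) Entailed — the narrative places the examining before the filling.
(b) Not entailed — Carmen filled the barrel, not the branch; the branch belongs to the examining event.
(c) Not entailed — Carmen tore the poster, not the branch; the branch belongs to the examining event.
(d) Entailed — this follows by dropping conjuncts from the tearing event's description.

(a), (d)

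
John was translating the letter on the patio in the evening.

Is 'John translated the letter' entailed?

'was translating' is progressive; for an accomplishment like 'translate the letter', it doesn't entail completion.

no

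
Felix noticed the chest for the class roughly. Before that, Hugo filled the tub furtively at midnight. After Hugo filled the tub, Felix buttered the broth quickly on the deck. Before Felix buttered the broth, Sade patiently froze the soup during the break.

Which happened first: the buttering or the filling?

The connectives place the filling before the buttering.

the filling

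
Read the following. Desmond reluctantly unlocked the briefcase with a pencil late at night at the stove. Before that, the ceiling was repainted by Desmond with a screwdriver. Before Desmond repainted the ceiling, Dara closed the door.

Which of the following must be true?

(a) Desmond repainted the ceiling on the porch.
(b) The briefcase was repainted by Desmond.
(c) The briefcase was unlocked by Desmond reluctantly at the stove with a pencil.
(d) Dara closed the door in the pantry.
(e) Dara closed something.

(a) Not entailed — 'on the porch' adds information not in the original event.
(b) Not entailed — Desmond repainted the ceiling, not the briefcase; the briefcase belongs to the unlocking event.
(c) Entailed — this follows by dropping conjuncts from the unlocking event's description.
(d) Not entailed — 'in the pantry' adds information not in the original event.
(e) Entailed — generalizing the patient leaves a sub-description the original still satisfies.

(c), (e)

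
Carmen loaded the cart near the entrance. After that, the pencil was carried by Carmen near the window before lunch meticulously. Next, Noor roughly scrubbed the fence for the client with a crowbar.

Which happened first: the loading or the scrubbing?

the loading

The connectives place the loading before the scrubbing.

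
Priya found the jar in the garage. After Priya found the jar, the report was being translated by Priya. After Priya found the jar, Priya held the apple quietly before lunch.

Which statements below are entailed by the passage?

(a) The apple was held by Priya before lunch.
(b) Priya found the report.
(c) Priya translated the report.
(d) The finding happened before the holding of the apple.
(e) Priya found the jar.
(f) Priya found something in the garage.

(a) Entailed — the original entails any weakening of itself; this just drops 'quietly'.
(b) Not entailed — Priya found the jar, not the report; the report belongs to the translating event.
(c) Not entailed — 'was translating' is progressive on an accomplishment; it does not entail the completed 'translated'.
(d) Entailed — the narrative places the finding before the holding.
(e) Entailed — dropping 'in the garage' leaves a sub-description the original still satisfies.
(f) Entailed — every conjunct here is already in the original finding event.

(a), (d), (e), (f)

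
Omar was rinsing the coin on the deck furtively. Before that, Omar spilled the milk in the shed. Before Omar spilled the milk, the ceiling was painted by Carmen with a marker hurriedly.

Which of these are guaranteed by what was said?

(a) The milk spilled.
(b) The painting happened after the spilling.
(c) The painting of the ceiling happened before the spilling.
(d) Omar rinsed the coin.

(a) Entailed — 'Omar spilled the milk' is causative; it entails the inchoative 'the milk spilled'.
(b) Not entailed — the narrative places the painting before the spilling, not after.
(c) Entailed — the narrative places the painting before the spilling.
(d) Entailed — 'rinse' is an activity; 'was rinsing' entails that some rinsing happened, so 'rinsed' holds.

(a), (c), (d)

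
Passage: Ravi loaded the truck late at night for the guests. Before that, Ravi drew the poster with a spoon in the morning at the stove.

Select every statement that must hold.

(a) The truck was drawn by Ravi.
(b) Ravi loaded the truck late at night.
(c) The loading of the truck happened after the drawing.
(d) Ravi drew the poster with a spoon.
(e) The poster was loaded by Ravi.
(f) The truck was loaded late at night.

(b), (c), (d), (f)

(a) Not entailed — Ravi drew the poster, not the truck; the truck belongs to the loading event.
(b) Entailed — the original entails any weakening of itself; this just drops 'for the guests'.
(c) Entailed — the narrative places the drawing before the loading.
(d) Entailed — every conjunct here is already in the original drawing event.
(e) Not entailed — Ravi loaded the truck, not the poster; the poster belongs to the drawing event.
(f) Entailed — the original entails any weakening of itself; this just drops 'for the guests' and generalizes the agent.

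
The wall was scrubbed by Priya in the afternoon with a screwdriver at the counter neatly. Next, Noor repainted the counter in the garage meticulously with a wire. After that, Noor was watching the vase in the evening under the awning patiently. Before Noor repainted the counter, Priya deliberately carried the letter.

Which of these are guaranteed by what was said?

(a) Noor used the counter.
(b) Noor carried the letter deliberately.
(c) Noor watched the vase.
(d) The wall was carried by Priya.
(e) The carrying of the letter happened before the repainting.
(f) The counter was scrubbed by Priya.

(a) Not entailed — the counter is the patient, not an instrument — Noor used a wire.
(b) Not entailed — the passage has Priya carrying the letter, not Noor.
(c) Entailed — 'watch' is an activity; 'was watching' entails that some watching happened, so 'watched' holds.
(d) Not entailed — Priya carried the letter, not the wall; the wall belongs to the scrubbing event.
(e) Entailed — the narrative places the carrying before the repainting.
(f) Not entailed — Priya scrubbed the wall, not the counter; the counter belongs to the repainting event.

(c), (e)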